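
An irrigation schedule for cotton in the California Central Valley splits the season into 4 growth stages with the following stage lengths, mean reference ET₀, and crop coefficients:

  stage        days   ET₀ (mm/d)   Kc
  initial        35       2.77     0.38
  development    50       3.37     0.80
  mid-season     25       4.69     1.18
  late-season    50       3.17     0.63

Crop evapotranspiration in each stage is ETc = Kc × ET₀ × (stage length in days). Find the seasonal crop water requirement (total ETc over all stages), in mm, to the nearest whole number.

410 mm

initial: 0.38 × 2.77 × 35 = 36.84 mm
development: 0.80 × 3.37 × 50 = 134.80 mm
mid-season: 1.18 × 4.69 × 25 = 138.36 mm
late-season: 0.63 × 3.17 × 50 = 99.86 mm
Seasonal total = 409.86 mm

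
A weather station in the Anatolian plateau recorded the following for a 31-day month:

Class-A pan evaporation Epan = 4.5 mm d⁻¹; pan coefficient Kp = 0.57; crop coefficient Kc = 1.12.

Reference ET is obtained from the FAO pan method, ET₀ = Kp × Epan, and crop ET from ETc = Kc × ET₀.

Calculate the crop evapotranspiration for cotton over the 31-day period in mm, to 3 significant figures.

89.1 mm

ET₀ = 0.57 × 4.5 = 2.5650 mm/d
ETc = Kc × ET₀ = 1.12 × 2.5650 = 2.8728 mm/d
Over 31 days: 2.8728 × 31 = 89.057 mm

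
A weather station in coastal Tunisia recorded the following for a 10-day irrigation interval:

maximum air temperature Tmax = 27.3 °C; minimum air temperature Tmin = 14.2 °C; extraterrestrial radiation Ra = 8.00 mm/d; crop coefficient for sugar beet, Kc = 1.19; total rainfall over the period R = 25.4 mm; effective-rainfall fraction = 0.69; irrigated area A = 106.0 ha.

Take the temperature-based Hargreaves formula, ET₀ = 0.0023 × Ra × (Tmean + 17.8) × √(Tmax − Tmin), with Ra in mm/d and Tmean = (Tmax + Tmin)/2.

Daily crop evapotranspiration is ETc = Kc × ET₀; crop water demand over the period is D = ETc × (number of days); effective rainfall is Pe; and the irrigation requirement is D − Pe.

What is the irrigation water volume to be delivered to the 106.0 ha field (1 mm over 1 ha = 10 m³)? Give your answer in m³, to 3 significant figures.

13800 m³

Tmean = (27.3 + 14.2)/2 = 20.75 °C
ET₀ = 0.0023 × 8.00 × (20.75 + 17.8) × √13.1 = 0.0023 × 8.00 × 38.55 × 3.6194 = 2.5673 mm/d
ETc = Kc × ET₀ = 1.19 × 2.5673 = 3.0551 mm/d
Crop demand D = ETc × 10 d = 3.0551 × 10 = 30.551 mm
Pe = 0.69 × 25.4 = 17.526 mm
D − Pe = 30.551 − 17.526 = 13.025 mm
Volume = 13.025 mm × 106.0 ha × 10 = 13806.5 m³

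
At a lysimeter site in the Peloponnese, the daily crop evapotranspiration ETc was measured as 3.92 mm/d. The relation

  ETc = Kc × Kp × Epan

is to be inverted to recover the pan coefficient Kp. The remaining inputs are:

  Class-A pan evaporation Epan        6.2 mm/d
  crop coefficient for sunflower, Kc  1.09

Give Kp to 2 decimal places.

0.58

ETc = Kc × Kp × Epan  ⇒  Kp = ETc / (Kc × Epan)
Kp = 3.92 / (1.09 × 6.2) = 3.92 / 6.758 = 0.5801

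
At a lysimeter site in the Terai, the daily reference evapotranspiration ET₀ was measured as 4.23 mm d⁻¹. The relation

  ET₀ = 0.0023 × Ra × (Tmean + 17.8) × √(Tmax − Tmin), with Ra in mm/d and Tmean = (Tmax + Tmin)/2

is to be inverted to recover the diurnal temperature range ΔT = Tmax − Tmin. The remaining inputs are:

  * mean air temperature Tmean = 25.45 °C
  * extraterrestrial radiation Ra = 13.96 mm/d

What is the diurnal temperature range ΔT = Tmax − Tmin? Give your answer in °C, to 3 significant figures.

9.28 °C

√ΔT = ET₀ / [0.0023 × Ra × (Tmean+17.8)] = 4.23 / (0.0023 × 13.96 × 43.25) = 3.0461
ΔT = 3.0461² = 9.279 °C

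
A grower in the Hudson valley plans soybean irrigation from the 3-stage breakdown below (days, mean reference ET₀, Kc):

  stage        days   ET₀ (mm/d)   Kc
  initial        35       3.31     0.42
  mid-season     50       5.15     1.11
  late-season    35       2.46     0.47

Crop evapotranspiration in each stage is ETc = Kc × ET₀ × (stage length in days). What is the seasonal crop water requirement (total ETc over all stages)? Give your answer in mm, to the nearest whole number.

375 mm

initial: 0.42 × 3.31 × 35 = 48.66 mm
mid-season: 1.11 × 5.15 × 50 = 285.83 mm
late-season: 0.47 × 2.46 × 35 = 40.47 mm
Seasonal total = 374.96 mm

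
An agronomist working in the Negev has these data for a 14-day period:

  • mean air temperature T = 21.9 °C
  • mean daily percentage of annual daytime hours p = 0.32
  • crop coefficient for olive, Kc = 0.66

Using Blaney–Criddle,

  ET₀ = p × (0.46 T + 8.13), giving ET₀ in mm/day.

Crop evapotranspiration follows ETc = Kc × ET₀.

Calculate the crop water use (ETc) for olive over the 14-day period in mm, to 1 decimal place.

ET₀ = 0.32 × (0.46 × 21.9 + 8.13) = 0.32 × 18.204 = 5.8253 mm/d
ETc = Kc × ET₀ = 0.66 × 5.8253 = 3.8447 mm/d
Over 14 days: 3.8447 × 14 = 53.826 mm

53.8 mm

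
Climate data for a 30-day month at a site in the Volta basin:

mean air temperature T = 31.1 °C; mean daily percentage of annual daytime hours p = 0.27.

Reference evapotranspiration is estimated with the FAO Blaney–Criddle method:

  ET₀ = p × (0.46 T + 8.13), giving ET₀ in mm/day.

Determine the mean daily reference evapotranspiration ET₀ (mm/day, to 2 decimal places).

6.06 mm/day

ET₀ = 0.27 × (0.46 × 31.1 + 8.13) = 0.27 × 22.436 = 6.0577 mm/d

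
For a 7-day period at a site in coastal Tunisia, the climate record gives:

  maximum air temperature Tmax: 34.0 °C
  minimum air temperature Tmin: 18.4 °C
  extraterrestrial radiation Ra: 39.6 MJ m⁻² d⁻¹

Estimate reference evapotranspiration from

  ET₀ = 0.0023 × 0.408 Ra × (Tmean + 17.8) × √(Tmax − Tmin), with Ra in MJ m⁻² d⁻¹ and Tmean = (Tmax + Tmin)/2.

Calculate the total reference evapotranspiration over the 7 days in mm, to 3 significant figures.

45.2 mm

Tmean = (34.0 + 18.4)/2 = 26.20 °C
0.408 Ra = 0.408 × 39.6 = 16.1568 mm/d equivalent
ET₀ = 0.0023 × 16.1568 × (26.20 + 17.8) × √15.6 = 0.0023 × 16.1568 × 44.00 × 3.9497 = 6.4580 mm/d
Over 7 days: 6.4580 × 7 = 45.206 mm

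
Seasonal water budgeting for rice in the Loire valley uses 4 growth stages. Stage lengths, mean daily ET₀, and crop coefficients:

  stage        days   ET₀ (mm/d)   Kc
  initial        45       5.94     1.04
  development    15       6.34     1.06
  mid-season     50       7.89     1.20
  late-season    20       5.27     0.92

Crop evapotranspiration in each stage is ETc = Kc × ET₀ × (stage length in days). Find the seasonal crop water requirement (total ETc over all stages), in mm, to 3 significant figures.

949 mm

initial: 1.04 × 5.94 × 45 = 277.99 mm
development: 1.06 × 6.34 × 15 = 100.81 mm
mid-season: 1.20 × 7.89 × 50 = 473.40 mm
late-season: 0.92 × 5.27 × 20 = 96.97 mm
Seasonal total = 949.17 mm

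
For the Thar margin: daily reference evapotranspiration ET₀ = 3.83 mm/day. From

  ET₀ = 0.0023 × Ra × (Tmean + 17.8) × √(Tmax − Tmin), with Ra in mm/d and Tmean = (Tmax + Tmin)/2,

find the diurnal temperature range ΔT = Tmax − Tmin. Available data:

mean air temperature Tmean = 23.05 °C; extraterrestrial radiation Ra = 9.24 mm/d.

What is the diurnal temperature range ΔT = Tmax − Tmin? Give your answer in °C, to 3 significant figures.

19.5 °C

√ΔT = ET₀ / [0.0023 × Ra × (Tmean+17.8)] = 3.83 / (0.0023 × 9.24 × 40.85) = 4.4117
ΔT = 4.4117² = 19.463 °C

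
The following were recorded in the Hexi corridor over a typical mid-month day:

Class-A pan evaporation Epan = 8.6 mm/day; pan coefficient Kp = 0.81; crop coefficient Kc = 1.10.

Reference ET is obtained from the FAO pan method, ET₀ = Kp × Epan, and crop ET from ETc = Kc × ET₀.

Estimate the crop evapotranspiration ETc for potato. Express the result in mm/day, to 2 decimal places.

7.66 mm/day

ET₀ = 0.81 × 8.6 = 6.9660 mm/d
ETc = Kc × ET₀ = 1.10 × 6.9660 = 7.6626 mm/d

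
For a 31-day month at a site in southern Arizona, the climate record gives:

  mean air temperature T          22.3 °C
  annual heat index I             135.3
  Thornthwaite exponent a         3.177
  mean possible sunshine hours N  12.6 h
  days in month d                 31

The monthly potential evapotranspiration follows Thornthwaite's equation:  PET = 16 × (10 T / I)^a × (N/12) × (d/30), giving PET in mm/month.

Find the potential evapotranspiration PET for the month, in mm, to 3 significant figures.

10T/I = 10 × 22.3 / 135.3 = 1.6482
(10T/I)^a = 1.6482^3.177 = 4.8915
Uncorrected PET = 16 × 4.8915 = 78.264 mm
Correction = (N/12)(d/30) = (12.6/12)(31/30) = 1.0850
PET = 78.264 × 1.0850 = 84.916 mm/month

84.9 mm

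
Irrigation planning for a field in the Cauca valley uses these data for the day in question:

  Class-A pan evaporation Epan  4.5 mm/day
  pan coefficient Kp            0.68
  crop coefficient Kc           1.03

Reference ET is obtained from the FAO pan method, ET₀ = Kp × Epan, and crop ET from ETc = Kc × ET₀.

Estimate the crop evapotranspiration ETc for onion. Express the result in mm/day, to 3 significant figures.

ET₀ = 0.68 × 4.5 = 3.0600 mm/d
ETc = Kc × ET₀ = 1.03 × 3.0600 = 3.1518 mm/d

3.15 mm/day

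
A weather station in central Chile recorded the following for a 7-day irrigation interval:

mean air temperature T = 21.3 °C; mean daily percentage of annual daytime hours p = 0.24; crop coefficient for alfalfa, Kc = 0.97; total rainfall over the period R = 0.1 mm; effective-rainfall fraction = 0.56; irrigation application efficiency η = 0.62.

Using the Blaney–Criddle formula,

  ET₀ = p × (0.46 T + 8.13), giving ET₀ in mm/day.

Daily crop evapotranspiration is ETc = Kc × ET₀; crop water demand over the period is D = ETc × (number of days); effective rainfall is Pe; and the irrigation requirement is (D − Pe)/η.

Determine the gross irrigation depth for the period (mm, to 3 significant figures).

47.0 mm

ET₀ = 0.24 × (0.46 × 21.3 + 8.13) = 0.24 × 17.928 = 4.3027 mm/d
ETc = Kc × ET₀ = 0.97 × 4.3027 = 4.1736 mm/d
Crop demand D = ETc × 7 d = 4.1736 × 7 = 29.215 mm
Pe = 0.56 × 0.1 = 0.056 mm
D − Pe = 29.215 − 0.056 = 29.159 mm
Gross irrigation = 29.159 / 0.62 = 47.031 mm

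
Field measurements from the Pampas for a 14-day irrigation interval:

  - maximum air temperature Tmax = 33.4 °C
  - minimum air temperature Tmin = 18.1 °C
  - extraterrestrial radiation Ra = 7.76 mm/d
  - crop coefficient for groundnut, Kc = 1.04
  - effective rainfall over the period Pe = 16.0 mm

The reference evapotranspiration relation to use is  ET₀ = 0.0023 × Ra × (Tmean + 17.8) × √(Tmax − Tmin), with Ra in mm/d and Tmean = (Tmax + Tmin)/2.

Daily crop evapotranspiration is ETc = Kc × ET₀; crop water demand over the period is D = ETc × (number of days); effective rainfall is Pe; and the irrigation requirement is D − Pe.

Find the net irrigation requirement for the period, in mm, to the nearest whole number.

Tmean = (33.4 + 18.1)/2 = 25.75 °C
ET₀ = 0.0023 × 7.76 × (25.75 + 17.8) × √15.3 = 0.0023 × 7.76 × 43.55 × 3.9115 = 3.0403 mm/d
ETc = Kc × ET₀ = 1.04 × 3.0403 = 3.1619 mm/d
Crop demand D = ETc × 14 d = 3.1619 × 14 = 44.267 mm
D − Pe = 44.267 − 16.0 = 28.267 mm

28 mm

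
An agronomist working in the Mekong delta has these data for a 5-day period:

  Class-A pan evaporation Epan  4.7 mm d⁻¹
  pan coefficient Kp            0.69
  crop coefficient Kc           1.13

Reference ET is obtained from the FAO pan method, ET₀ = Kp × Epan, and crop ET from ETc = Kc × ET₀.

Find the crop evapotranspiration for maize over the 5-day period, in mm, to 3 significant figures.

ET₀ = 0.69 × 4.7 = 3.2430 mm/d
ETc = Kc × ET₀ = 1.13 × 3.2430 = 3.6646 mm/d
Over 5 days: 3.6646 × 5 = 18.323 mm

18.3 mm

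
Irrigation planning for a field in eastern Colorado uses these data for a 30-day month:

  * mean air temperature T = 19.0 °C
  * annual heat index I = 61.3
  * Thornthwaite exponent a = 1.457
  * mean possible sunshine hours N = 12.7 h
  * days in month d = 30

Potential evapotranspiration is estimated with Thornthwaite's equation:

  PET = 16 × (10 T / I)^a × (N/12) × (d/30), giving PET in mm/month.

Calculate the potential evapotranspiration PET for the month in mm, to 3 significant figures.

88.0 mm

10T/I = 10 × 19.0 / 61.3 = 3.0995
(10T/I)^a = 3.0995^1.457 = 5.1977
Uncorrected PET = 16 × 5.1977 = 83.163 mm
Correction = (N/12)(d/30) = (12.7/12)(30/30) = 1.0583
PET = 83.163 × 1.0583 = 88.011 mm/month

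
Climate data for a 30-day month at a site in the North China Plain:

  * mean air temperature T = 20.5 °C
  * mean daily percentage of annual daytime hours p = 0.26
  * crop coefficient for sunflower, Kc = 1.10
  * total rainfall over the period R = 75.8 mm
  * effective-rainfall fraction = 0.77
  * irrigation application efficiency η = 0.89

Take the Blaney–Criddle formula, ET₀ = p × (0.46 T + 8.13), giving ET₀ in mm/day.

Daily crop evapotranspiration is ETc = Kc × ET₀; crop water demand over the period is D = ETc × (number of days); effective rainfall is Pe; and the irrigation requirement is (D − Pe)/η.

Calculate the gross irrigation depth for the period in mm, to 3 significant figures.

104 mm

ET₀ = 0.26 × (0.46 × 20.5 + 8.13) = 0.26 × 17.560 = 4.5656 mm/d
ETc = Kc × ET₀ = 1.10 × 4.5656 = 5.0222 mm/d
Crop demand D = ETc × 30 d = 5.0222 × 30 = 150.666 mm
Pe = 0.77 × 75.8 = 58.366 mm
D − Pe = 150.666 − 58.366 = 92.300 mm
Gross irrigation = 92.300 / 0.89 = 103.708 mm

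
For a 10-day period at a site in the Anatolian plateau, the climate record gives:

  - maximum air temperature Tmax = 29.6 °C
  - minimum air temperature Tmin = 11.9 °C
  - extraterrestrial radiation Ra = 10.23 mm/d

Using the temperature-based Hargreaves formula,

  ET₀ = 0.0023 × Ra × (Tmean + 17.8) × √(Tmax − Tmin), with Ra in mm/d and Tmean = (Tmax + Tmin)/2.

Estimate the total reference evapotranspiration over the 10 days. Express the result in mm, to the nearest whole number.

38 mm

Tmean = (29.6 + 11.9)/2 = 20.75 °C
ET₀ = 0.0023 × 10.23 × (20.75 + 17.8) × √17.7 = 0.0023 × 10.23 × 38.55 × 4.2071 = 3.8160 mm/d
Over 10 days: 3.8160 × 10 = 38.160 mm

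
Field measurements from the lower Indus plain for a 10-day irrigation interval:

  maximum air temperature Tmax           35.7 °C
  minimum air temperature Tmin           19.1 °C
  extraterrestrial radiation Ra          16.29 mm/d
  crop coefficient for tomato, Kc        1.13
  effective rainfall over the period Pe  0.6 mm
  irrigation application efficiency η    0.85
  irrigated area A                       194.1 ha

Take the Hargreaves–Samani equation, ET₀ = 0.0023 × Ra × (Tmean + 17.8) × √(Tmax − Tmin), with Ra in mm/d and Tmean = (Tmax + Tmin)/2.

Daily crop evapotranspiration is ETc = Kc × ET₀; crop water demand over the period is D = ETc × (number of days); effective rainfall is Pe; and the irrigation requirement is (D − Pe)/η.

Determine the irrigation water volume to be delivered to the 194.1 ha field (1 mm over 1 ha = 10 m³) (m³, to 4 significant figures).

Tmean = (35.7 + 19.1)/2 = 27.40 °C
ET₀ = 0.0023 × 16.29 × (27.40 + 17.8) × √16.6 = 0.0023 × 16.29 × 45.20 × 4.0743 = 6.8999 mm/d
ETc = Kc × ET₀ = 1.13 × 6.8999 = 7.7969 mm/d
Crop demand D = ETc × 10 d = 7.7969 × 10 = 77.969 mm
D − Pe = 77.969 − 0.6 = 77.369 mm
Gross irrigation = 77.369 / 0.85 = 91.022 mm
Volume = 91.022 mm × 194.1 ha × 10 = 176673.7 m³

176700 m³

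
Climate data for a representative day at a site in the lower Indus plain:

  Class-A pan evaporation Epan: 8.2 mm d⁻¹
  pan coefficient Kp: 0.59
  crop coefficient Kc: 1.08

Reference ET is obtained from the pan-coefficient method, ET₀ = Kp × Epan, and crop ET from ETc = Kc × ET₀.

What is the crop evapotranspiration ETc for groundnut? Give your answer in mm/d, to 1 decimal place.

5.2 mm/d

ET₀ = 0.59 × 8.2 = 4.8380 mm/d
ETc = Kc × ET₀ = 1.08 × 4.8380 = 5.2250 mm/d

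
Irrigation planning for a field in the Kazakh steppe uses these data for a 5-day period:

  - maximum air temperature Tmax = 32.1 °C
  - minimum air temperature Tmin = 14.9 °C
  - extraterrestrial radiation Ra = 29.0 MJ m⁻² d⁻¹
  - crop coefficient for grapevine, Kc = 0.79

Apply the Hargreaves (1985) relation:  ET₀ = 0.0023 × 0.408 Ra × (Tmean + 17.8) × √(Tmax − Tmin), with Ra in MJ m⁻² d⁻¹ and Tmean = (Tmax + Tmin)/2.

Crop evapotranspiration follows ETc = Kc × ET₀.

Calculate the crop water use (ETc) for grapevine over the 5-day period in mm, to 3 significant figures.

Tmean = (32.1 + 14.9)/2 = 23.50 °C
0.408 Ra = 0.408 × 29.0 = 11.8320 mm/d equivalent
ET₀ = 0.0023 × 11.8320 × (23.50 + 17.8) × √17.2 = 0.0023 × 11.8320 × 41.30 × 4.1473 = 4.6612 mm/d
ETc = Kc × ET₀ = 0.79 × 4.6612 = 3.6823 mm/d
Over 5 days: 3.6823 × 5 = 18.412 mm

18.4 mm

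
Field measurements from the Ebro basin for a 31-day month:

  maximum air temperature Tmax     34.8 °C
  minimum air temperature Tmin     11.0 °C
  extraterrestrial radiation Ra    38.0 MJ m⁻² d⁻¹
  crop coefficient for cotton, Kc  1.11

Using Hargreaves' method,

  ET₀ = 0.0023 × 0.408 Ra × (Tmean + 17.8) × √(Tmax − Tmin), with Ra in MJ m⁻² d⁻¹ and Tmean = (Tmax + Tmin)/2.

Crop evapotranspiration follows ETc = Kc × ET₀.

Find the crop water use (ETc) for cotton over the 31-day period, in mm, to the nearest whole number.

Tmean = (34.8 + 11.0)/2 = 22.90 °C
0.408 Ra = 0.408 × 38.0 = 15.5040 mm/d equivalent
ET₀ = 0.0023 × 15.5040 × (22.90 + 17.8) × √23.8 = 0.0023 × 15.5040 × 40.70 × 4.8785 = 7.0803 mm/d
ETc = Kc × ET₀ = 1.11 × 7.0803 = 7.8591 mm/d
Over 31 days: 7.8591 × 31 = 243.632 mm

244 mm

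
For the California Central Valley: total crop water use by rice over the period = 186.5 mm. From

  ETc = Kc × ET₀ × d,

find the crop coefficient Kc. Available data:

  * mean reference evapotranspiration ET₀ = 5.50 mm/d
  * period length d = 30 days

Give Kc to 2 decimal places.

1.13

ETc = Kc × ET₀ × d  ⇒  Kc = ETc / (ET₀ × d)
Kc = 186.5 / (5.50 × 30) = 186.5 / 165.00 = 1.1303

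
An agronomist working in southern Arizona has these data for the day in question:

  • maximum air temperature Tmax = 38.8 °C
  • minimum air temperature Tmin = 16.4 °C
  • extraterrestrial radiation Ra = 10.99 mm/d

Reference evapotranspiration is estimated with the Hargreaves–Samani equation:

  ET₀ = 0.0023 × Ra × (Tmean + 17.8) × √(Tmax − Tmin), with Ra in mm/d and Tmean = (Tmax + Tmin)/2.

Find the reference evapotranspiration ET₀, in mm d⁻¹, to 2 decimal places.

Tmean = (38.8 + 16.4)/2 = 27.60 °C
ET₀ = 0.0023 × 10.99 × (27.60 + 17.8) × √22.4 = 0.0023 × 10.99 × 45.40 × 4.7329 = 5.4314 mm/d

5.43 mm d⁻¹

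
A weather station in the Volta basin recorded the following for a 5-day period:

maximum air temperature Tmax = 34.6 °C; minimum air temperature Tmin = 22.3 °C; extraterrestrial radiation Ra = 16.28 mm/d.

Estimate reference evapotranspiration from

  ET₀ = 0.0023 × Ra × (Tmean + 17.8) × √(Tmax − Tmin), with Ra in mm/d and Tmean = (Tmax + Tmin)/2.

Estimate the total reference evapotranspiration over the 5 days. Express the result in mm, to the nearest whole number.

30 mm

Tmean = (34.6 + 22.3)/2 = 28.45 °C
ET₀ = 0.0023 × 16.28 × (28.45 + 17.8) × √12.3 = 0.0023 × 16.28 × 46.25 × 3.5071 = 6.0735 mm/d
Over 5 days: 6.0735 × 5 = 30.368 mm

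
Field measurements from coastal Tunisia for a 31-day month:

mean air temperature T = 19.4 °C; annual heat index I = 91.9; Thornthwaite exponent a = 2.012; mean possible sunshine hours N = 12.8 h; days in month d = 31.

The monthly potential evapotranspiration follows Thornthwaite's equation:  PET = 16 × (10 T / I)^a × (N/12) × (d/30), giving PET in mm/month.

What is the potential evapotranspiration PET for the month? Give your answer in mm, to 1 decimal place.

10T/I = 10 × 19.4 / 91.9 = 2.1110
(10T/I)^a = 2.1110^2.012 = 4.4965
Uncorrected PET = 16 × 4.4965 = 71.944 mm
Correction = (N/12)(d/30) = (12.8/12)(31/30) = 1.1022
PET = 71.944 × 1.1022 = 79.297 mm/month

79.3 mm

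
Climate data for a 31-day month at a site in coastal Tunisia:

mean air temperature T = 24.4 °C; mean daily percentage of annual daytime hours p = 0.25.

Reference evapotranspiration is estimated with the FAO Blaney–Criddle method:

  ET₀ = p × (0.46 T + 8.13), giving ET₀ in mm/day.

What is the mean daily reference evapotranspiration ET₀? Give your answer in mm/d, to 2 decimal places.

4.84 mm/d

ET₀ = 0.25 × (0.46 × 24.4 + 8.13) = 0.25 × 19.354 = 4.8385 mm/d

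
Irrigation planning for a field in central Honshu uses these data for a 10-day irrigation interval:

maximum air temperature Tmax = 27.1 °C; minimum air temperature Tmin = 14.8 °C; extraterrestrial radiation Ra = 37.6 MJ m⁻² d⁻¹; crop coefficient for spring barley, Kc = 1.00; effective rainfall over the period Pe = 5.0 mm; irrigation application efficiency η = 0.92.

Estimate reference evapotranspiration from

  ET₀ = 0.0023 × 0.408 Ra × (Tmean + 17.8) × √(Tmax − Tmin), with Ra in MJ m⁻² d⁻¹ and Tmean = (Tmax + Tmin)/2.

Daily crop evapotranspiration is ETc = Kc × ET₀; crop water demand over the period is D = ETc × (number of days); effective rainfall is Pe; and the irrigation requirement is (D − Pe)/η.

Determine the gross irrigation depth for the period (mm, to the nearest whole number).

Tmean = (27.1 + 14.8)/2 = 20.95 °C
0.408 Ra = 0.408 × 37.6 = 15.3408 mm/d equivalent
ET₀ = 0.0023 × 15.3408 × (20.95 + 17.8) × √12.3 = 0.0023 × 15.3408 × 38.75 × 3.5071 = 4.7951 mm/d
ETc = Kc × ET₀ = 1.00 × 4.7951 = 4.7951 mm/d
Crop demand D = ETc × 10 d = 4.7951 × 10 = 47.951 mm
D − Pe = 47.951 − 5.0 = 42.951 mm
Gross irrigation = 42.951 / 0.92 = 46.686 mm

47 mm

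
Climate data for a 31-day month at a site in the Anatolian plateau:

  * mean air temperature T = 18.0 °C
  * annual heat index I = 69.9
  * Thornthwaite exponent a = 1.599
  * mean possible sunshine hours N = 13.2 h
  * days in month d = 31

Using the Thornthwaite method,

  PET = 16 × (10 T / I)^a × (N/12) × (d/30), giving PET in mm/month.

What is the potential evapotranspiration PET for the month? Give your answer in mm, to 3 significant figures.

82.5 mm

10T/I = 10 × 18.0 / 69.9 = 2.5751
(10T/I)^a = 2.5751^1.599 = 4.5380
Uncorrected PET = 16 × 4.5380 = 72.608 mm
Correction = (N/12)(d/30) = (13.2/12)(31/30) = 1.1367
PET = 72.608 × 1.1367 = 82.534 mm/month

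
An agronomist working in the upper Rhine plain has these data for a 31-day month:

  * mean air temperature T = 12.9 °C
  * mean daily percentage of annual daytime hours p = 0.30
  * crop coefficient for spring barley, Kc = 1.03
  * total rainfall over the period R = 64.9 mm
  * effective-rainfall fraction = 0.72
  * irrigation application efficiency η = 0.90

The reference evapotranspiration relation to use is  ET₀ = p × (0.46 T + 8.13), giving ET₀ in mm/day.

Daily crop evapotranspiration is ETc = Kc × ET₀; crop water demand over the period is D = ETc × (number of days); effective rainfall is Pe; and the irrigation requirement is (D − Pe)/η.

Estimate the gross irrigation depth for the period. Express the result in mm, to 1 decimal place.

97.8 mm

ET₀ = 0.30 × (0.46 × 12.9 + 8.13) = 0.30 × 14.064 = 4.2192 mm/d
ETc = Kc × ET₀ = 1.03 × 4.2192 = 4.3458 mm/d
Crop demand D = ETc × 31 d = 4.3458 × 31 = 134.720 mm
Pe = 0.72 × 64.9 = 46.728 mm
D − Pe = 134.720 − 46.728 = 87.992 mm
Gross irrigation = 87.992 / 0.90 = 97.769 mm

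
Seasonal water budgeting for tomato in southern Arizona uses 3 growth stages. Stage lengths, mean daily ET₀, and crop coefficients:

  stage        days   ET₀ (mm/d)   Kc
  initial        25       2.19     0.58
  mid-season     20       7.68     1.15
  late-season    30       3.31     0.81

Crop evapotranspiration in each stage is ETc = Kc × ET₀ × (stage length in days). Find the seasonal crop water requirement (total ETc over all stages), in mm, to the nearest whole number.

289 mm

initial: 0.58 × 2.19 × 25 = 31.76 mm
mid-season: 1.15 × 7.68 × 20 = 176.64 mm
late-season: 0.81 × 3.31 × 30 = 80.43 mm
Seasonal total = 288.83 mm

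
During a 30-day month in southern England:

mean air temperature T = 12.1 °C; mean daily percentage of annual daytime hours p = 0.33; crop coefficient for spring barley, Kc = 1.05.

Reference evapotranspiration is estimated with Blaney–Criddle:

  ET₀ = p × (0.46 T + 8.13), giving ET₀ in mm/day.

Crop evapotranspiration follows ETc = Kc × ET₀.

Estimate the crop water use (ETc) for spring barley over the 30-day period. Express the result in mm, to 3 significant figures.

ET₀ = 0.33 × (0.46 × 12.1 + 8.13) = 0.33 × 13.696 = 4.5197 mm/d
ETc = Kc × ET₀ = 1.05 × 4.5197 = 4.7457 mm/d
Over 30 days: 4.7457 × 30 = 142.371 mm

142 mm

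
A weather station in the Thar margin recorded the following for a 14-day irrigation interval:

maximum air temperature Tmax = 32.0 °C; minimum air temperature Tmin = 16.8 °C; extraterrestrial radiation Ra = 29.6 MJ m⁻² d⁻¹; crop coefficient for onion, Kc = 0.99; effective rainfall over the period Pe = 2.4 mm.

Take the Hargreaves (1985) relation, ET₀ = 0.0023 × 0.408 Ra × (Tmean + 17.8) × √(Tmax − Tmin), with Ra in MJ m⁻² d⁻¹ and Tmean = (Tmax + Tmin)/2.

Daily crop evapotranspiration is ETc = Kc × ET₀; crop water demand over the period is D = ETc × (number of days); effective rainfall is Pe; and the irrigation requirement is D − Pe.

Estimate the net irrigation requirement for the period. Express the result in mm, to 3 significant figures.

Tmean = (32.0 + 16.8)/2 = 24.40 °C
0.408 Ra = 0.408 × 29.6 = 12.0768 mm/d equivalent
ET₀ = 0.0023 × 12.0768 × (24.40 + 17.8) × √15.2 = 0.0023 × 12.0768 × 42.20 × 3.8987 = 4.5700 mm/d
ETc = Kc × ET₀ = 0.99 × 4.5700 = 4.5243 mm/d
Crop demand D = ETc × 14 d = 4.5243 × 14 = 63.340 mm
D − Pe = 63.340 − 2.4 = 60.940 mm

60.9 mm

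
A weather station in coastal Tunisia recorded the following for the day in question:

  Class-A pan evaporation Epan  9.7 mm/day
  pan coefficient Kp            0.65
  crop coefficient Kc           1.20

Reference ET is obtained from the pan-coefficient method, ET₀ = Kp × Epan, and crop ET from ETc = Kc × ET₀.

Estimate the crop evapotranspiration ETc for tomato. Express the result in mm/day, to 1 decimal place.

7.6 mm/day

ET₀ = 0.65 × 9.7 = 6.3050 mm/d
ETc = Kc × ET₀ = 1.20 × 6.3050 = 7.5660 mm/d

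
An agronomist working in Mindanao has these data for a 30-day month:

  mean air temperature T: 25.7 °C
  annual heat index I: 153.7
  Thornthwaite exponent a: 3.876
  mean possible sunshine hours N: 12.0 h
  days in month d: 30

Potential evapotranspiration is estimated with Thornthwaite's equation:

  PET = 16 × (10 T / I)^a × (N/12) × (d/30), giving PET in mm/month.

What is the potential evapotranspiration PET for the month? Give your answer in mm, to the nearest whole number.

117 mm

10T/I = 10 × 25.7 / 153.7 = 1.6721
(10T/I)^a = 1.6721^3.876 = 7.3344
Uncorrected PET = 16 × 7.3344 = 117.350 mm
Correction = (N/12)(d/30) = (12.0/12)(30/30) = 1.0000
PET = 117.350 × 1.0000 = 117.350 mm/month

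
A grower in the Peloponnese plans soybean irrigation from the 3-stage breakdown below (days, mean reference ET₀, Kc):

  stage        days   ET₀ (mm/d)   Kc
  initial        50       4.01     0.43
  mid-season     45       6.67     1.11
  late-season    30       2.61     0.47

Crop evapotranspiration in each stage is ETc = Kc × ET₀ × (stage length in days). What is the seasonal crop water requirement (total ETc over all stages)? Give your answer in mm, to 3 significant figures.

456 mm

initial: 0.43 × 4.01 × 50 = 86.22 mm
mid-season: 1.11 × 6.67 × 45 = 333.17 mm
late-season: 0.47 × 2.61 × 30 = 36.80 mm
Seasonal total = 456.19 mm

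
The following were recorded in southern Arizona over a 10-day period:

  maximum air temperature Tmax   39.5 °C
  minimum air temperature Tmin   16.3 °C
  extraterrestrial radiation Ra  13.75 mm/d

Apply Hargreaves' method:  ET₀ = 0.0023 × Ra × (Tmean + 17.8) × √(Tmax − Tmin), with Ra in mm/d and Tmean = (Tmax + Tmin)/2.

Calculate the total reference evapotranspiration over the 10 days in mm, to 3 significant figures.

Tmean = (39.5 + 16.3)/2 = 27.90 °C
ET₀ = 0.0023 × 13.75 × (27.90 + 17.8) × √23.2 = 0.0023 × 13.75 × 45.70 × 4.8166 = 6.9613 mm/d
Over 10 days: 6.9613 × 10 = 69.613 mm

69.6 mm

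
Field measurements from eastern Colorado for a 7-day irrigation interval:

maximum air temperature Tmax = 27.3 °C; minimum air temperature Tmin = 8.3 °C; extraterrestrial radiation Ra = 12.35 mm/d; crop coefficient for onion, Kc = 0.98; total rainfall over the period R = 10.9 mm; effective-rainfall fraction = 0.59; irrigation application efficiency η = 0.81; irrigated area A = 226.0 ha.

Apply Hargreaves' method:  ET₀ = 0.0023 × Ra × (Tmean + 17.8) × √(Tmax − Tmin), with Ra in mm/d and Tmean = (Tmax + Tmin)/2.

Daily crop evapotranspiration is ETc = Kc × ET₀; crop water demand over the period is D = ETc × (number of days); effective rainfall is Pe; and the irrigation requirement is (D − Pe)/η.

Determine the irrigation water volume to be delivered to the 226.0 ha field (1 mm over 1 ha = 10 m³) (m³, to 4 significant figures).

66420 m³

Tmean = (27.3 + 8.3)/2 = 17.80 °C
ET₀ = 0.0023 × 12.35 × (17.80 + 17.8) × √19.0 = 0.0023 × 12.35 × 35.60 × 4.3589 = 4.4078 mm/d
ETc = Kc × ET₀ = 0.98 × 4.4078 = 4.3196 mm/d
Crop demand D = ETc × 7 d = 4.3196 × 7 = 30.237 mm
Pe = 0.59 × 10.9 = 6.431 mm
D − Pe = 30.237 − 6.431 = 23.806 mm
Gross irrigation = 23.806 / 0.81 = 29.390 mm
Volume = 29.390 mm × 226.0 ha × 10 = 66421.4 m³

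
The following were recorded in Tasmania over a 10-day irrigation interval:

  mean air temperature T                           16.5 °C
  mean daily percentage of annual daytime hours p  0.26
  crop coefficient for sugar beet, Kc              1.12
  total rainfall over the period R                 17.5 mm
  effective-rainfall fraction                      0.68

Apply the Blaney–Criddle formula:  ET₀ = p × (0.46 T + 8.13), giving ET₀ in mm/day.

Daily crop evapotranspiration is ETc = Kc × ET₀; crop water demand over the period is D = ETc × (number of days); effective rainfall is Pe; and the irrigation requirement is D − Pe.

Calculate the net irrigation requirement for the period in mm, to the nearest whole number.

34 mm

ET₀ = 0.26 × (0.46 × 16.5 + 8.13) = 0.26 × 15.720 = 4.0872 mm/d
ETc = Kc × ET₀ = 1.12 × 4.0872 = 4.5777 mm/d
Crop demand D = ETc × 10 d = 4.5777 × 10 = 45.777 mm
Pe = 0.68 × 17.5 = 11.900 mm
D − Pe = 45.777 − 11.900 = 33.877 mm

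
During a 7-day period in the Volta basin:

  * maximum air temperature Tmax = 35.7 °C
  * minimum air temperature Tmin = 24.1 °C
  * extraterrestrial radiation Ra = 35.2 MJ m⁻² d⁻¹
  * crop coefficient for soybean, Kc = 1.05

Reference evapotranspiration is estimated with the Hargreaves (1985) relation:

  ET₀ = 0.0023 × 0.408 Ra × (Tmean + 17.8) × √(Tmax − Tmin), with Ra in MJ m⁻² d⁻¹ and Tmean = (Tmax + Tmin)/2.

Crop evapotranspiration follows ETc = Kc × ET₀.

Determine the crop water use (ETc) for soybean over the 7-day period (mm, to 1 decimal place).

39.4 mm

Tmean = (35.7 + 24.1)/2 = 29.90 °C
0.408 Ra = 0.408 × 35.2 = 14.3616 mm/d equivalent
ET₀ = 0.0023 × 14.3616 × (29.90 + 17.8) × √11.6 = 0.0023 × 14.3616 × 47.70 × 3.4059 = 5.3664 mm/d
ETc = Kc × ET₀ = 1.05 × 5.3664 = 5.6347 mm/d
Over 7 days: 5.6347 × 7 = 39.443 mm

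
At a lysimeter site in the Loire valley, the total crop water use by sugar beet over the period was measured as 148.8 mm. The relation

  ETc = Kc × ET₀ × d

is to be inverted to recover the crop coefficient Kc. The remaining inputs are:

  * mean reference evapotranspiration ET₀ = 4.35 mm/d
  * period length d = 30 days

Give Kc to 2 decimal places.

ETc = Kc × ET₀ × d  ⇒  Kc = ETc / (ET₀ × d)
Kc = 148.8 / (4.35 × 30) = 148.8 / 130.50 = 1.1402

1.14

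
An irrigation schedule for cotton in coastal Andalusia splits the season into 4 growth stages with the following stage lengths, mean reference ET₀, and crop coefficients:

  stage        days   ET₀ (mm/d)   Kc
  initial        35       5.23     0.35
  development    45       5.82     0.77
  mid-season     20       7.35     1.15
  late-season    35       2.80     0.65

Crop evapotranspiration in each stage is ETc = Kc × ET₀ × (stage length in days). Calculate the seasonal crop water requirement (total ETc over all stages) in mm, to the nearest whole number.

498 mm

initial: 0.35 × 5.23 × 35 = 64.07 mm
development: 0.77 × 5.82 × 45 = 201.66 mm
mid-season: 1.15 × 7.35 × 20 = 169.05 mm
late-season: 0.65 × 2.80 × 35 = 63.70 mm
Seasonal total = 498.48 mm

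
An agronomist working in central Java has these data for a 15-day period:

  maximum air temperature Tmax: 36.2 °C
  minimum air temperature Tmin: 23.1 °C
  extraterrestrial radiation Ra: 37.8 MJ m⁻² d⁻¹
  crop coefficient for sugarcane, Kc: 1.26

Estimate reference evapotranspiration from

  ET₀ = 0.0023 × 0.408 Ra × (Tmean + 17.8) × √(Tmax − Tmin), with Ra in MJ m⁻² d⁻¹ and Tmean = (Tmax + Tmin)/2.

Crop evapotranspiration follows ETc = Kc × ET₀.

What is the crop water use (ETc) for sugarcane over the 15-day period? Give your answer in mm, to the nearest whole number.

Tmean = (36.2 + 23.1)/2 = 29.65 °C
0.408 Ra = 0.408 × 37.8 = 15.4224 mm/d equivalent
ET₀ = 0.0023 × 15.4224 × (29.65 + 17.8) × √13.1 = 0.0023 × 15.4224 × 47.45 × 3.6194 = 6.0919 mm/d
ETc = Kc × ET₀ = 1.26 × 6.0919 = 7.6758 mm/d
Over 15 days: 7.6758 × 15 = 115.137 mm

115 mm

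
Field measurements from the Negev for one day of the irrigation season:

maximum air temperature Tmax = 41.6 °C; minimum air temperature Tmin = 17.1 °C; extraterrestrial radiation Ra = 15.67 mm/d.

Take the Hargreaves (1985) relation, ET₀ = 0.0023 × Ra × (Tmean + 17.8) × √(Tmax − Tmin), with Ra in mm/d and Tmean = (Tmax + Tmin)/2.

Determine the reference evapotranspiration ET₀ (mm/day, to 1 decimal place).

8.4 mm/day

Tmean = (41.6 + 17.1)/2 = 29.35 °C
ET₀ = 0.0023 × 15.67 × (29.35 + 17.8) × √24.5 = 0.0023 × 15.67 × 47.15 × 4.9497 = 8.4112 mm/d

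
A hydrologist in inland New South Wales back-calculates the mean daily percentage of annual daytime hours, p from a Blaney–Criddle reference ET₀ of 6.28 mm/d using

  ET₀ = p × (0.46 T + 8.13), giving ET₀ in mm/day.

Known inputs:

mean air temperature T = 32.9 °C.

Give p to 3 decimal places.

0.270

p = ET₀ / (0.46 T + 8.13) = 6.28 / (0.46 × 32.9 + 8.13) = 6.28 / 23.264 = 0.2699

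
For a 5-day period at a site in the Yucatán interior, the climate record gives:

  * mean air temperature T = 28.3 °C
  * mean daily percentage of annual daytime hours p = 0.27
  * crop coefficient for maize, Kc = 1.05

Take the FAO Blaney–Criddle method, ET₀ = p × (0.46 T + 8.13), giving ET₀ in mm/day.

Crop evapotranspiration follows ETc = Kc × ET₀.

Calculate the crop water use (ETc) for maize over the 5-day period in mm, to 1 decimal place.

30.0 mm

ET₀ = 0.27 × (0.46 × 28.3 + 8.13) = 0.27 × 21.148 = 5.7100 mm/d
ETc = Kc × ET₀ = 1.05 × 5.7100 = 5.9955 mm/d
Over 5 days: 5.9955 × 5 = 29.978 mm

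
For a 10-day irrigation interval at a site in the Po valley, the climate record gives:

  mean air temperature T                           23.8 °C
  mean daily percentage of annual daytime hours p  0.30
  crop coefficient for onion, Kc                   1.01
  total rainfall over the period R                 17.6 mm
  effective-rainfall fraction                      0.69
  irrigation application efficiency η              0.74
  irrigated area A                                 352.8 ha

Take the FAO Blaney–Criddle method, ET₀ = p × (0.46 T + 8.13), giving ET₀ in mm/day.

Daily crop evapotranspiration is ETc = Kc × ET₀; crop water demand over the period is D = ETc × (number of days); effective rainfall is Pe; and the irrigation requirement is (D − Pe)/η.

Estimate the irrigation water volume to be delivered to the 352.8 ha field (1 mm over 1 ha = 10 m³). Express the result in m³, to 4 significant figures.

ET₀ = 0.30 × (0.46 × 23.8 + 8.13) = 0.30 × 19.078 = 5.7234 mm/d
ETc = Kc × ET₀ = 1.01 × 5.7234 = 5.7806 mm/d
Crop demand D = ETc × 10 d = 5.7806 × 10 = 57.806 mm
Pe = 0.69 × 17.6 = 12.144 mm
D − Pe = 57.806 − 12.144 = 45.662 mm
Gross irrigation = 45.662 / 0.74 = 61.705 mm
Volume = 61.705 mm × 352.8 ha × 10 = 217695.2 m³

217700 m³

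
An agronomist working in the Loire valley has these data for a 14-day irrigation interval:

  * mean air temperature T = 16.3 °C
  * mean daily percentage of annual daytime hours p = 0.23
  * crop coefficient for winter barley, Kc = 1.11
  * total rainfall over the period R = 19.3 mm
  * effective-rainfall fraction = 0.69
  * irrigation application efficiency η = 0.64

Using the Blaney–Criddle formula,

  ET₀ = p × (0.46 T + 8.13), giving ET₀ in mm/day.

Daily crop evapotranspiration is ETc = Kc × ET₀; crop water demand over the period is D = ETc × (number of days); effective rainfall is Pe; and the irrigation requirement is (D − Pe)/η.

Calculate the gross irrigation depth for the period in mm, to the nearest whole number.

66 mm

ET₀ = 0.23 × (0.46 × 16.3 + 8.13) = 0.23 × 15.628 = 3.5944 mm/d
ETc = Kc × ET₀ = 1.11 × 3.5944 = 3.9898 mm/d
Crop demand D = ETc × 14 d = 3.9898 × 14 = 55.857 mm
Pe = 0.69 × 19.3 = 13.317 mm
D − Pe = 55.857 − 13.317 = 42.540 mm
Gross irrigation = 42.540 / 0.64 = 66.469 mm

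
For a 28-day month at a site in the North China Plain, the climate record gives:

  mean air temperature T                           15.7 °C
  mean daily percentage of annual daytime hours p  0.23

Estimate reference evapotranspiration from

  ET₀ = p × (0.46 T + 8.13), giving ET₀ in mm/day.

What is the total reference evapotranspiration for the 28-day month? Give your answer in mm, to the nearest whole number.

99 mm

ET₀ = 0.23 × (0.46 × 15.7 + 8.13) = 0.23 × 15.352 = 3.5310 mm/d
Monthly total = 3.5310 × 28 = 98.868 mm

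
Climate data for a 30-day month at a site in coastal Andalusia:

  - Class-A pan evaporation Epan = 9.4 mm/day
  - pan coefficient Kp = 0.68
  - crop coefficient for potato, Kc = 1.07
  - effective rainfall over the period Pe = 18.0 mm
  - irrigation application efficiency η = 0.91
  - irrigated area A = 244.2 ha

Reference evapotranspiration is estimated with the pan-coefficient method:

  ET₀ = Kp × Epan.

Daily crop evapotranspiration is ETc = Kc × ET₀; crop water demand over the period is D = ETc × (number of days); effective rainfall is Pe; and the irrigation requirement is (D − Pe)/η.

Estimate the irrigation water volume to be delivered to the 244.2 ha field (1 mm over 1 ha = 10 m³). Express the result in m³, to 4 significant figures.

ET₀ = 0.68 × 9.4 = 6.3920 mm/d
ETc = Kc × ET₀ = 1.07 × 6.3920 = 6.8394 mm/d
Crop demand D = ETc × 30 d = 6.8394 × 30 = 205.182 mm
D − Pe = 205.182 − 18.0 = 187.182 mm
Gross irrigation = 187.182 / 0.91 = 205.695 mm
Volume = 205.695 mm × 244.2 ha × 10 = 502307.2 m³

502300 m³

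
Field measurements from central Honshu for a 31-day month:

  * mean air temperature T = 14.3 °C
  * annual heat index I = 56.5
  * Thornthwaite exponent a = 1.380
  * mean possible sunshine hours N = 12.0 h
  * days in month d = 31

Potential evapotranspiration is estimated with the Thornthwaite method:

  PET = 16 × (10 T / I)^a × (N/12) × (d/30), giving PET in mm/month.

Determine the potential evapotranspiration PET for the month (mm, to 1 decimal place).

59.6 mm

10T/I = 10 × 14.3 / 56.5 = 2.5310
(10T/I)^a = 2.5310^1.380 = 3.6020
Uncorrected PET = 16 × 3.6020 = 57.632 mm
Correction = (N/12)(d/30) = (12.0/12)(31/30) = 1.0333
PET = 57.632 × 1.0333 = 59.551 mm/month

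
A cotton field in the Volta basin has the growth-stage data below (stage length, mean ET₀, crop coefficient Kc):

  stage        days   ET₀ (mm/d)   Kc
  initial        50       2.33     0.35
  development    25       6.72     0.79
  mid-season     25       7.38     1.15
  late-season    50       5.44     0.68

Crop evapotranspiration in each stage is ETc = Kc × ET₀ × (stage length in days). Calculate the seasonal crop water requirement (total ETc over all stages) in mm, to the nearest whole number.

initial: 0.35 × 2.33 × 50 = 40.78 mm
development: 0.79 × 6.72 × 25 = 132.72 mm
mid-season: 1.15 × 7.38 × 25 = 212.18 mm
late-season: 0.68 × 5.44 × 50 = 184.96 mm
Seasonal total = 570.64 mm

571 mm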